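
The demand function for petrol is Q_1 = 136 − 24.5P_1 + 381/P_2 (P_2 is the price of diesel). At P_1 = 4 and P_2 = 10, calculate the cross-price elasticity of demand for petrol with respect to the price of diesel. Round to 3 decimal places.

-0.501

At P_1 = 4 and P_2 = 10: Q_1 = 76.1.
∂Q_1/∂P_2 = −381/P_2² = -3.8100.
ε = (∂Q_1/∂P_2)(P_2/Q_1) = -3.8100 × (10/76.1) ≈ -0.501.
ε < 0: complements.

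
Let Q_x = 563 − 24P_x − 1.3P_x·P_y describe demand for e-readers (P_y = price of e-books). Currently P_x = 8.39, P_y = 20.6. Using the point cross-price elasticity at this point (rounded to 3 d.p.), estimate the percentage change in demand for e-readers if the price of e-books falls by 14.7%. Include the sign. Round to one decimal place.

24.1%

At P_x = 8.39, P_y = 20.6: Q_x = 136.956.
∂Q_x/∂P_y = -1.3P_x = -10.9070.
ε = (∂Q_x/∂P_y)(P_y/Q_x) = -10.9070 × 20.6/136.956 ≈ -1.641.
%ΔQ_x ≈ ε × %ΔP_y = -1.641 × (-14.7%) = 24.1%.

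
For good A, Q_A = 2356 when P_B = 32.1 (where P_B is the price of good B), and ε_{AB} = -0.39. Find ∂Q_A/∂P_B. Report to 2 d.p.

-28.62

ε = (∂Q_A/∂P_B)·(P_B/Q_A) ⇒ ∂Q_A/∂P_B = ε·Q_A/P_B = -0.39 × 2356/32.1 ≈ -28.62.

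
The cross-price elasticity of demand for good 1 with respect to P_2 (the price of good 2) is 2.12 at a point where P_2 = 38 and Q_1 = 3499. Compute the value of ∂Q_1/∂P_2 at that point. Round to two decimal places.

195.21

ε = (∂Q_1/∂P_2)·(P_2/Q_1) ⇒ ∂Q_1/∂P_2 = ε·Q_1/P_2 = 2.12 × 3499/38 ≈ 195.21.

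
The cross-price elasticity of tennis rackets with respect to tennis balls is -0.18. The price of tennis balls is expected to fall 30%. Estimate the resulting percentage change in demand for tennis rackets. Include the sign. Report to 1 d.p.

5.4%

%ΔQ ≈ ε × %ΔP of tennis balls = -0.18 × (-30%) = 5.4%.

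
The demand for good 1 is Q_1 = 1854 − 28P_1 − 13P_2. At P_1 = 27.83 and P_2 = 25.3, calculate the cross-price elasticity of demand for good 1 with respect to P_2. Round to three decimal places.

-0.441

At P_1 = 27.83 and P_2 = 25.3: Q_1 = 745.86.
∂Q_1/∂P_2 = -13.
ε = (∂Q_1/∂P_2)(P_2/Q_1) = -13 × (25.3/745.86) ≈ -0.441.
Since ε < 0, good 1 and good 2 are complements.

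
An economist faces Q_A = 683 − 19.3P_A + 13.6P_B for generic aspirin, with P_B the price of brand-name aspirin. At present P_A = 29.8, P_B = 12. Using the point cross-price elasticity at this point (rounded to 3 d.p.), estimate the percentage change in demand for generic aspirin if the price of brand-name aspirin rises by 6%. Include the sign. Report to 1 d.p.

At P_A = 29.8, P_B = 12: Q_A = 271.06.
∂Q_A/∂P_B = 13.6.
ε = (∂Q_A/∂P_B)(P_B/Q_A) = 13.6000 × 12/271.06 ≈ 0.602.
%ΔQ_A ≈ ε × %ΔP_B = 0.602 × (6%) = 3.6%.

3.6%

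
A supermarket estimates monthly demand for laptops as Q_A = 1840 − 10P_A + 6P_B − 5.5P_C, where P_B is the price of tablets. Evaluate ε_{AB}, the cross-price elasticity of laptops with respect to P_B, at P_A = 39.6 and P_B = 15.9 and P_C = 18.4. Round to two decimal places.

At P_A = 39.6 and P_B = 15.9 and P_C = 18.4: Q_A = 1438.2.
∂Q_A/∂P_B = 6.
ε = (∂Q_A/∂P_B)(P_B/Q_A) = 6 × (15.9/1438.2) ≈ 0.07.

0.07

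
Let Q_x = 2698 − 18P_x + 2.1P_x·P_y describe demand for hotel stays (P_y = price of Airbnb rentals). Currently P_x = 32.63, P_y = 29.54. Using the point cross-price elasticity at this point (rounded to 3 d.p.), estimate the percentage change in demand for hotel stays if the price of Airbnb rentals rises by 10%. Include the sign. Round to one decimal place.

4.9%

At P_x = 32.63, P_y = 29.54: Q_x = 4134.829.
∂Q_x/∂P_y = 2.1P_x = 68.5230.
ε = (∂Q_x/∂P_y)(P_y/Q_x) = 68.5230 × 29.54/4134.829 ≈ 0.490.
%ΔQ_x ≈ ε × %ΔP_y = 0.490 × (10%) = 4.9%.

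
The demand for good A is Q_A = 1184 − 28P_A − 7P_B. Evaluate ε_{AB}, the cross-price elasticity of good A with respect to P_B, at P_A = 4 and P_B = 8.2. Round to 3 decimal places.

-0.057

At P_A = 4 and P_B = 8.2: Q_A = 1014.6.
∂Q_A/∂P_B = -7.
ε = (∂Q_A/∂P_B)(P_B/Q_A) = -7 × (8.2/1014.6) ≈ -0.057.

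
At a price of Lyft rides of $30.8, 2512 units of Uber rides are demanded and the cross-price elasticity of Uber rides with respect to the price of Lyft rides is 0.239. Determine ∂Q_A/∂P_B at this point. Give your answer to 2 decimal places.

ε = (∂Q_A/∂P_B)·(P_B/Q_A) ⇒ ∂Q_A/∂P_B = ε·Q_A/P_B = 0.239 × 2512/30.8 ≈ 19.49.

19.49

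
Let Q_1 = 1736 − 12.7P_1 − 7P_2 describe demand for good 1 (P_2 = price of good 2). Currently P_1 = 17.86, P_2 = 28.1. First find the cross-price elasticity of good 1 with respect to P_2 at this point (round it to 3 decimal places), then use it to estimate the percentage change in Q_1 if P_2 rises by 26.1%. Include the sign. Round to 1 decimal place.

At P_1 = 17.86, P_2 = 28.1: Q_1 = 1312.478.
∂Q_1/∂P_2 = -7.
ε = (∂Q_1/∂P_2)(P_2/Q_1) = -7.0000 × 28.1/1312.478 ≈ -0.150.
%ΔQ_1 ≈ ε × %ΔP_2 = -0.150 × (26.1%) = -3.9%.

-3.9%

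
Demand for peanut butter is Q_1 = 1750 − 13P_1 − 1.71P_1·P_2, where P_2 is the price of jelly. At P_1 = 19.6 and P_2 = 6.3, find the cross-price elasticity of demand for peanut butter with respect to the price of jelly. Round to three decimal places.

At P_1 = 19.6 and P_2 = 6.3: Q_1 = 1284.049.
∂Q_1/∂P_2 = -1.71P_1 = -1.71(19.6) = -33.5160.
ε = (∂Q_1/∂P_2)(P_2/Q_1) = -33.5160 × (6.3/1284.049) ≈ -0.164.

-0.164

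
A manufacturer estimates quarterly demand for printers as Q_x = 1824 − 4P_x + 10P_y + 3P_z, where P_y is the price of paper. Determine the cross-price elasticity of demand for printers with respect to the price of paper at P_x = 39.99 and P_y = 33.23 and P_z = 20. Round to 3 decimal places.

At P_x = 39.99 and P_y = 33.23 and P_z = 20: Q_x = 2056.34.
∂Q_x/∂P_y = 10.
ε = (∂Q_x/∂P_y)(P_y/Q_x) = 10 × (33.23/2056.34) ≈ 0.162.

0.162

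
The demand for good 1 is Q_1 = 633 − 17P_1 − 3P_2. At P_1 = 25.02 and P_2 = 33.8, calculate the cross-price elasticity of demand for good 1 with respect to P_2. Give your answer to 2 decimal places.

-0.95

At P_1 = 25.02 and P_2 = 33.8: Q_1 = 106.26.
∂Q_1/∂P_2 = -3.
ε = (∂Q_1/∂P_2)(P_2/Q_1) = -3 × (33.8/106.26) ≈ -0.95.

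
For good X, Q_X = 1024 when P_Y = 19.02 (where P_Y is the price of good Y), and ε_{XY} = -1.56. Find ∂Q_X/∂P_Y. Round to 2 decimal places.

-83.99

ε = (∂Q_X/∂P_Y)·(P_Y/Q_X) ⇒ ∂Q_X/∂P_Y = ε·Q_X/P_Y = -1.56 × 1024/19.02 ≈ -83.99.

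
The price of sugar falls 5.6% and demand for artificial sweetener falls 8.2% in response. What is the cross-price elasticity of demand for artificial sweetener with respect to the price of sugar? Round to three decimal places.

1.464

ε = (%ΔQ of artificial sweetener) / (%ΔP of sugar) = (-8.2%) / (-5.6%) ≈ 1.464.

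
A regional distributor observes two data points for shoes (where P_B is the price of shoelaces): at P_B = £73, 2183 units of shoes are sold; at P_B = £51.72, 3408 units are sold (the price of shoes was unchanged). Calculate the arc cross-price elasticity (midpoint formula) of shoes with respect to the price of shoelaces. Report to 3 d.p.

-1.284

ΔQ_A = 3408 − 2183 = 1225; ΔP_B = 51.72 − 73 = -21.28.
Midpoints: Q̄_A = 2795.5, P̄_B = 62.36.
ε = (ΔQ_A/Q̄_A)/(ΔP_B/P̄_B) = (1225/2795.5)/(-21.28/62.36) ≈ -1.284.
ε < 0: shoes and shoelaces are complements.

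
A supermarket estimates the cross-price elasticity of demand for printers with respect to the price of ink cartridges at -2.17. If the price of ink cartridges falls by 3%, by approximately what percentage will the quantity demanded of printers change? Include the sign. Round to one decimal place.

6.5%

%ΔQ ≈ ε × %ΔP of ink cartridges = -2.17 × (-3%) = 6.5%.
Demand for printers rises by about 6.5%.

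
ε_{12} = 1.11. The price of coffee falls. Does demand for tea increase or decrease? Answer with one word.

ε > 0 and the price of coffee falls, so the quantity of tea moves in the same direction: it decreases.

decrease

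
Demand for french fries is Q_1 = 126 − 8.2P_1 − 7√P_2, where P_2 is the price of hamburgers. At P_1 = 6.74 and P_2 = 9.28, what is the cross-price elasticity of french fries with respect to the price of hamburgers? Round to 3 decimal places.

-0.216

At P_1 = 6.74 and P_2 = 9.28: Q_1 = 49.408.
∂Q_1/∂P_2 = -7/(2√P_2) = -7/(2√9.28) = -1.1489.
ε = (∂Q_1/∂P_2)(P_2/Q_1) = -1.1489 × (9.28/49.408) ≈ -0.216.
ε < 0: complements.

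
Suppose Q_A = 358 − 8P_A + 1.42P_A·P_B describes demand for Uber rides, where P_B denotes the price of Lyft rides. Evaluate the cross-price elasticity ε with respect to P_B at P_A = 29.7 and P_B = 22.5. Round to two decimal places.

At P_A = 29.7 and P_B = 22.5: Q_A = 1069.315.
∂Q_A/∂P_B = 1.42P_A = 1.42(29.7) = 42.1740.
ε = (∂Q_A/∂P_B)(P_B/Q_A) = 42.1740 × (22.5/1069.315) ≈ 0.89.
ε > 0: substitutes.

0.89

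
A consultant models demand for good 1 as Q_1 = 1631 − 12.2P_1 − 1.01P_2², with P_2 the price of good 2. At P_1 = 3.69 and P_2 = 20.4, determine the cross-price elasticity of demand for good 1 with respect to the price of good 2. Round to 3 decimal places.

At P_1 = 3.69 and P_2 = 20.4: Q_1 = 1165.660.
∂Q_1/∂P_2 = -2.02P_2 = -2.02(20.4) = -41.2080.
ε = (∂Q_1/∂P_2)(P_2/Q_1) = -41.2080 × (20.4/1165.660) ≈ -0.721.
ε < 0: complements.

-0.721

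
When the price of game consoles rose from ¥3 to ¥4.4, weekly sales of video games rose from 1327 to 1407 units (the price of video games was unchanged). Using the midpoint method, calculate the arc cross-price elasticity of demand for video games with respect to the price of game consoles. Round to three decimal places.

ΔQ_A = 1407 − 1327 = 80; ΔP_B = 4.4 − 3 = 1.4.
Midpoints: Q̄_A = 1367.0, P̄_B = 3.70.
ε = (ΔQ_A/Q̄_A)/(ΔP_B/P̄_B) = (80/1367.0)/(1.4/3.70) ≈ 0.155.
ε > 0: video games and game consoles are substitutes.

0.155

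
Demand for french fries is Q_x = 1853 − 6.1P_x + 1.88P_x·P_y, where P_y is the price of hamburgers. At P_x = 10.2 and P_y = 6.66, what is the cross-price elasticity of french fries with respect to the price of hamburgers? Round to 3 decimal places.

0.067

At P_x = 10.2 and P_y = 6.66: Q_x = 1918.492.
∂Q_x/∂P_y = 1.88P_x = 1.88(10.2) = 19.1760.
ε = (∂Q_x/∂P_y)(P_y/Q_x) = 19.1760 × (6.66/1918.492) ≈ 0.067.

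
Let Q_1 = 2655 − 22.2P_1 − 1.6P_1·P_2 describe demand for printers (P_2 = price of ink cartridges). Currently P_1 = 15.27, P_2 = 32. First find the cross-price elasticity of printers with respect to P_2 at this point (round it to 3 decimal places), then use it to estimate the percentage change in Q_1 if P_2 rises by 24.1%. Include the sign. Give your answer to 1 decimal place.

At P_1 = 15.27, P_2 = 32: Q_1 = 1534.182.
∂Q_1/∂P_2 = -1.6P_1 = -24.4320.
ε = (∂Q_1/∂P_2)(P_2/Q_1) = -24.4320 × 32/1534.182 ≈ -0.510.
%ΔQ_1 ≈ ε × %ΔP_2 = -0.510 × (24.1%) = -12.3%.

-12.3%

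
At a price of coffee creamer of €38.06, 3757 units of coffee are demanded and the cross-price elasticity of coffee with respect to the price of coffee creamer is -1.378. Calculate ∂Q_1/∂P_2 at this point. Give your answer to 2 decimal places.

-136.03

ε = (∂Q_1/∂P_2)·(P_2/Q_1) ⇒ ∂Q_1/∂P_2 = ε·Q_1/P_2 = -1.378 × 3757/38.06 ≈ -136.03.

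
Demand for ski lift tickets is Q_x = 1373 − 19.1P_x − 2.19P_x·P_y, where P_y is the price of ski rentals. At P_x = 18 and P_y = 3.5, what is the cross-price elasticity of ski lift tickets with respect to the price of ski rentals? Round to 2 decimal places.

-0.15

At P_x = 18 and P_y = 3.5: Q_x = 891.23.
∂Q_x/∂P_y = -2.19P_x = -2.19(18) = -39.4200.
ε = (∂Q_x/∂P_y)(P_y/Q_x) = -39.4200 × (3.5/891.23) ≈ -0.15.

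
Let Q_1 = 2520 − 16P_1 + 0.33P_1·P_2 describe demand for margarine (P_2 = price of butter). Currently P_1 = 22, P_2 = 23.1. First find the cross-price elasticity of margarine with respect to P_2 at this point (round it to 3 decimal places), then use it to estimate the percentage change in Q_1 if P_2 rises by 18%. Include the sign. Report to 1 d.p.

At P_1 = 22, P_2 = 23.1: Q_1 = 2335.706.
∂Q_1/∂P_2 = 0.33P_1 = 7.2600.
ε = (∂Q_1/∂P_2)(P_2/Q_1) = 7.2600 × 23.1/2335.706 ≈ 0.072.
%ΔQ_1 ≈ ε × %ΔP_2 = 0.072 × (18%) = 1.3%.

1.3%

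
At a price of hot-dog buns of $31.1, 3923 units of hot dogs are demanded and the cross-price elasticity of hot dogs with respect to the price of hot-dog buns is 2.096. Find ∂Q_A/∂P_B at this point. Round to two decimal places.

ε = (∂Q_A/∂P_B)·(P_B/Q_A) ⇒ ∂Q_A/∂P_B = ε·Q_A/P_B = 2.096 × 3923/31.1 ≈ 264.39.

264.39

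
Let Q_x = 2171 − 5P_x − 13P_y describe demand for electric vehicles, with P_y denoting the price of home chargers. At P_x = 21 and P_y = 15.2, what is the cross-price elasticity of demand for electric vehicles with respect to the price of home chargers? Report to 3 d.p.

-0.106

At P_x = 21 and P_y = 15.2: Q_x = 1868.4.
∂Q_x/∂P_y = -13.
ε = (∂Q_x/∂P_y)(P_y/Q_x) = -13 × (15.2/1868.4) ≈ -0.106.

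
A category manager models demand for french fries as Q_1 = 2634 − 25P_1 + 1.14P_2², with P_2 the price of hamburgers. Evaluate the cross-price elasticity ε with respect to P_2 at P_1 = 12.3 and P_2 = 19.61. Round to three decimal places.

0.317

At P_1 = 12.3 and P_2 = 19.61: Q_1 = 2764.889.
∂Q_1/∂P_2 = 2.28P_2 = 2.28(19.61) = 44.7108.
ε = (∂Q_1/∂P_2)(P_2/Q_1) = 44.7108 × (19.61/2764.889) ≈ 0.317.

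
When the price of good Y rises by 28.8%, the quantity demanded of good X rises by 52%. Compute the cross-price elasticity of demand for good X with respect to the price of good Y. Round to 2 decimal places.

1.81

ε = (%ΔQ of good X) / (%ΔP of good Y) = (52%) / (28.8%) ≈ 1.81.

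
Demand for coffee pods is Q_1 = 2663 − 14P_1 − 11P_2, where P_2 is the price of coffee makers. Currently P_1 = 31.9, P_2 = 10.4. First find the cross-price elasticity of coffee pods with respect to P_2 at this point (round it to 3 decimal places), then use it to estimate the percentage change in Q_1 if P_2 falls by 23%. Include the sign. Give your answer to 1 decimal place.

1.2%

At P_1 = 31.9, P_2 = 10.4: Q_1 = 2102.
∂Q_1/∂P_2 = -11.
ε = (∂Q_1/∂P_2)(P_2/Q_1) = -11.0000 × 10.4/2102 ≈ -0.054.
%ΔQ_1 ≈ ε × %ΔP_2 = -0.054 × (-23%) = 1.2%.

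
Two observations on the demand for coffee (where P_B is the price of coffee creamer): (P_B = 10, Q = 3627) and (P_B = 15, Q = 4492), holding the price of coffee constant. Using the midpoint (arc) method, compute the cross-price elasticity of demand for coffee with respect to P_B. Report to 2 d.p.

0.53

ΔQ_A = 4492 − 3627 = 865; ΔP_B = 15 − 10 = 5.
Midpoints: Q̄_A = 4059.5, P̄_B = 12.50.
ε = (ΔQ_A/Q̄_A)/(ΔP_B/P̄_B) = (865/4059.5)/(5/12.50) ≈ 0.53.
ε > 0: coffee and coffee creamer are substitutes.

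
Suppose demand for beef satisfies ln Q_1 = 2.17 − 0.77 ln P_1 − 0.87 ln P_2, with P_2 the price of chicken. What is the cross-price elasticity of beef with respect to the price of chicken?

-0.87

In a log-linear (constant-elasticity) demand function, the coefficient on ln P_2 is the cross-price elasticity.
ε = -0.87. Negative, so beef and chicken are complements.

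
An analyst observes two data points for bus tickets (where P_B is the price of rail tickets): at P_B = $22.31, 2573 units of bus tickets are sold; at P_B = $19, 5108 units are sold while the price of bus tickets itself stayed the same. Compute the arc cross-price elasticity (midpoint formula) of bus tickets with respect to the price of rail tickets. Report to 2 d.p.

ΔQ_A = 5108 − 2573 = 2535; ΔP_B = 19 − 22.31 = -3.31.
Midpoints: Q̄_A = 3840.5, P̄_B = 20.66.
ε = (ΔQ_A/Q̄_A)/(ΔP_B/P̄_B) = (2535/3840.5)/(-3.31/20.66) ≈ -4.12.
ε < 0: bus tickets and rail tickets are complements.

-4.12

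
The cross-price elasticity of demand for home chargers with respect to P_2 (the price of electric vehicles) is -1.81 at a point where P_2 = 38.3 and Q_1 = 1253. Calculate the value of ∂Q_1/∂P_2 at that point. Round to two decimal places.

ε = (∂Q_1/∂P_2)·(P_2/Q_1) ⇒ ∂Q_1/∂P_2 = ε·Q_1/P_2 = -1.81 × 1253/38.3 ≈ -59.21.

-59.21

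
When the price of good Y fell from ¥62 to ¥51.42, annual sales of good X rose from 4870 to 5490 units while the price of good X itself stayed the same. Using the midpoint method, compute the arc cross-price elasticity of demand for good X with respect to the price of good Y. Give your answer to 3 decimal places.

-0.642

ΔQ_X = 5490 − 4870 = 620; ΔP_Y = 51.42 − 62 = -10.58.
Midpoints: Q̄_X = 5180.0, P̄_Y = 56.71.
ε = (ΔQ_X/Q̄_X)/(ΔP_Y/P̄_Y) = (620/5180.0)/(-10.58/56.71) ≈ -0.642.
ε < 0: good X and good Y are complements.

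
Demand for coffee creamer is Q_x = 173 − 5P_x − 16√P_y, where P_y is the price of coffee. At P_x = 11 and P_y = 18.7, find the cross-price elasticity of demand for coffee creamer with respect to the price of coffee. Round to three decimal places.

-0.709

At P_x = 11 and P_y = 18.7: Q_x = 48.810.
∂Q_x/∂P_y = -16/(2√P_y) = -16/(2√18.7) = -1.8500.
ε = (∂Q_x/∂P_y)(P_y/Q_x) = -1.8500 × (18.7/48.810) ≈ -0.709.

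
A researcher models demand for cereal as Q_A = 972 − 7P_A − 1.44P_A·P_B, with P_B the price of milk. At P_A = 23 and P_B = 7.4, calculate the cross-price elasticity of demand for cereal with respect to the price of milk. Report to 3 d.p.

-0.433

At P_A = 23 and P_B = 7.4: Q_A = 565.912.
∂Q_A/∂P_B = -1.44P_A = -1.44(23) = -33.1200.
ε = (∂Q_A/∂P_B)(P_B/Q_A) = -33.1200 × (7.4/565.912) ≈ -0.433.
ε < 0: complements.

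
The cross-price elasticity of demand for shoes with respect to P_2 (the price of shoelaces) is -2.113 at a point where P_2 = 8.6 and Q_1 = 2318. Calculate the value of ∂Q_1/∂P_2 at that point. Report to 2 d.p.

-569.53

ε = (∂Q_1/∂P_2)·(P_2/Q_1) ⇒ ∂Q_1/∂P_2 = ε·Q_1/P_2 = -2.113 × 2318/8.6 ≈ -569.53.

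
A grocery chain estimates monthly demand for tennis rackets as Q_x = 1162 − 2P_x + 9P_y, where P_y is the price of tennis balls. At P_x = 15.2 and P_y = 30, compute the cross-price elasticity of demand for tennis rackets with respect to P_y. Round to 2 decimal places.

At P_x = 15.2 and P_y = 30: Q_x = 1401.6.
∂Q_x/∂P_y = 9.
ε = (∂Q_x/∂P_y)(P_y/Q_x) = 9 × (30/1401.6) ≈ 0.19.
Since ε > 0, tennis rackets and tennis balls are substitutes.

0.19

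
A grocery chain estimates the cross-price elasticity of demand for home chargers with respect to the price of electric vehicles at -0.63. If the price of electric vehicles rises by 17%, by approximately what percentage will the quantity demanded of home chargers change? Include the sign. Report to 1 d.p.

%ΔQ ≈ ε × %ΔP of electric vehicles = -0.63 × (17%) = -10.7%.

-10.7%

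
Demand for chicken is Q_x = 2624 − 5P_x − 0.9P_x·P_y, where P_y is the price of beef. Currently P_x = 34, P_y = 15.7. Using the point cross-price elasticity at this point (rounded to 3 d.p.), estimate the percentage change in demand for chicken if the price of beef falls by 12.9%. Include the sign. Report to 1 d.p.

3.1%

At P_x = 34, P_y = 15.7: Q_x = 1973.58.
∂Q_x/∂P_y = -0.9P_x = -30.6000.
ε = (∂Q_x/∂P_y)(P_y/Q_x) = -30.6000 × 15.7/1973.58 ≈ -0.243.
%ΔQ_x ≈ ε × %ΔP_y = -0.243 × (-12.9%) = 3.1%.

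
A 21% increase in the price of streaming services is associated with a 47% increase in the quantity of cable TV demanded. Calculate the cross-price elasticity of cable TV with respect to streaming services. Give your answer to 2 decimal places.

2.24

ε = (%ΔQ of cable TV) / (%ΔP of streaming services) = (47%) / (21%) ≈ 2.24.
Positive cross-price elasticity: substitutes.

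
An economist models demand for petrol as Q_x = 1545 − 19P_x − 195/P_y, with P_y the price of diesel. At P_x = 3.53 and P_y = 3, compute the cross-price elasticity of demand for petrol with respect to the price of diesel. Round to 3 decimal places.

0.046

At P_x = 3.53 and P_y = 3: Q_x = 1412.93.
∂Q_x/∂P_y = 195/P_y² = 21.6667.
ε = (∂Q_x/∂P_y)(P_y/Q_x) = 21.6667 × (3/1412.93) ≈ 0.046.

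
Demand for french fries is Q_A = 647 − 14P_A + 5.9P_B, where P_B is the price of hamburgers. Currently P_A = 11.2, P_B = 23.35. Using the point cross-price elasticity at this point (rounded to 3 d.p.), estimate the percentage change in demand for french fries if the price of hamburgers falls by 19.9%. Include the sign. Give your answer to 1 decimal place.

At P_A = 11.2, P_B = 23.35: Q_A = 627.965.
∂Q_A/∂P_B = 5.9.
ε = (∂Q_A/∂P_B)(P_B/Q_A) = 5.9000 × 23.35/627.965 ≈ 0.219.
%ΔQ_A ≈ ε × %ΔP_B = 0.219 × (-19.9%) = -4.4%.

-4.4%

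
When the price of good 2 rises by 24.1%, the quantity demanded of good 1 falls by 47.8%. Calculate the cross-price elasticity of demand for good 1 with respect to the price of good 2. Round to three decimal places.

ε = (%ΔQ of good 1) / (%ΔP of good 2) = (-47.8%) / (24.1%) ≈ -1.983.
Negative cross-price elasticity: complements.

-1.983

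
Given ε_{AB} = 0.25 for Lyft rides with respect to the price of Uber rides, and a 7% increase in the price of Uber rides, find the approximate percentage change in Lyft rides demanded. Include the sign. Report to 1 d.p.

%ΔQ ≈ ε × %ΔP of Uber rides = 0.25 × (7%) = 1.8%.

1.8%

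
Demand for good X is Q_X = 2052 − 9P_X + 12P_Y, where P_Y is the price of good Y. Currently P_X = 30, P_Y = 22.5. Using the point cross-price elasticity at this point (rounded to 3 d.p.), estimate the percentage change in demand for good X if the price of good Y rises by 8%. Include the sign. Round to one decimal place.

1.1%

At P_X = 30, P_Y = 22.5: Q_X = 2052.
∂Q_X/∂P_Y = 12.
ε = (∂Q_X/∂P_Y)(P_Y/Q_X) = 12.0000 × 22.5/2052 ≈ 0.132.
%ΔQ_X ≈ ε × %ΔP_Y = 0.132 × (8%) = 1.1%.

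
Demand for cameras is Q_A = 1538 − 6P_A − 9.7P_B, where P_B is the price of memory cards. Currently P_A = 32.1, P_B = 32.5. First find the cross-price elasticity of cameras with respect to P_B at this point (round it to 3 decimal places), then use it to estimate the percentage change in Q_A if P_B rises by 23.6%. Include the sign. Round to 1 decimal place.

At P_A = 32.1, P_B = 32.5: Q_A = 1030.15.
∂Q_A/∂P_B = -9.7.
ε = (∂Q_A/∂P_B)(P_B/Q_A) = -9.7000 × 32.5/1030.15 ≈ -0.306.
%ΔQ_A ≈ ε × %ΔP_B = -0.306 × (23.6%) = -7.2%.

-7.2%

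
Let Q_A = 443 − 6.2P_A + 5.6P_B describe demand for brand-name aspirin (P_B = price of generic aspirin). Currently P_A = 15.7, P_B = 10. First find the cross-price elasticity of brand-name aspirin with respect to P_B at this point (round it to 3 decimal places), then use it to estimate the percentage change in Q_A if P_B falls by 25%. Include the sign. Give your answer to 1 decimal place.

-3.5%

At P_A = 15.7, P_B = 10: Q_A = 401.66.
∂Q_A/∂P_B = 5.6.
ε = (∂Q_A/∂P_B)(P_B/Q_A) = 5.6000 × 10/401.66 ≈ 0.139.
%ΔQ_A ≈ ε × %ΔP_B = 0.139 × (-25%) = -3.5%.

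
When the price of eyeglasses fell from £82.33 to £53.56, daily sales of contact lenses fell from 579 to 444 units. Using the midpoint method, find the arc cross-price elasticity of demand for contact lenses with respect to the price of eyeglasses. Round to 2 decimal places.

ΔQ_A = 444 − 579 = -135; ΔP_B = 53.56 − 82.33 = -28.77.
Midpoints: Q̄_A = 511.5, P̄_B = 67.94.
ε = (ΔQ_A/Q̄_A)/(ΔP_B/P̄_B) = (-135/511.5)/(-28.77/67.94) ≈ 0.62.

0.62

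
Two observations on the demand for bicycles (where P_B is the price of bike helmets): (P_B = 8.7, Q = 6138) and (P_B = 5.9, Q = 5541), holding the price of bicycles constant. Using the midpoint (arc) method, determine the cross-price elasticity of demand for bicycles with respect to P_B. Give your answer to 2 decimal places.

0.27

ΔQ_A = 5541 − 6138 = -597; ΔP_B = 5.9 − 8.7 = -2.8.
Midpoints: Q̄_A = 5839.5, P̄_B = 7.30.
ε = (ΔQ_A/Q̄_A)/(ΔP_B/P̄_B) = (-597/5839.5)/(-2.8/7.30) ≈ 0.27.
ε > 0: bicycles and bike helmets are substitutes.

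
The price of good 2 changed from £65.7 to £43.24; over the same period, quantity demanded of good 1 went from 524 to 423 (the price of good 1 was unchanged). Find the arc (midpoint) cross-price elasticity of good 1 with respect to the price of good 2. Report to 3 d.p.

0.517

ΔQ_1 = 423 − 524 = -101; ΔP_2 = 43.24 − 65.7 = -22.46.
Midpoints: Q̄_1 = 473.5, P̄_2 = 54.47.
ε = (ΔQ_1/Q̄_1)/(ΔP_2/P̄_2) = (-101/473.5)/(-22.46/54.47) ≈ 0.517.
ε > 0: good 1 and good 2 are substitutes.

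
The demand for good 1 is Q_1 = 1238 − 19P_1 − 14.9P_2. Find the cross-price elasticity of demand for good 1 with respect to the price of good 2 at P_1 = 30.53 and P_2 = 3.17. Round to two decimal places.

-0.08

At P_1 = 30.53 and P_2 = 3.17: Q_1 = 610.697.
∂Q_1/∂P_2 = -14.9.
ε = (∂Q_1/∂P_2)(P_2/Q_1) = -14.9 × (3.17/610.697) ≈ -0.08.
Since ε < 0, good 1 and good 2 are complements.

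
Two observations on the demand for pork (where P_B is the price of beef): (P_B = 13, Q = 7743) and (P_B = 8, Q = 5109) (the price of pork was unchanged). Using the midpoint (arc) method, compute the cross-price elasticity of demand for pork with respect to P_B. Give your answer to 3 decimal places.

ΔQ_A = 5109 − 7743 = -2634; ΔP_B = 8 − 13 = -5.
Midpoints: Q̄_A = 6426.0, P̄_B = 10.50.
ε = (ΔQ_A/Q̄_A)/(ΔP_B/P̄_B) = (-2634/6426.0)/(-5/10.50) ≈ 0.861.
ε > 0: pork and beef are substitutes.

0.861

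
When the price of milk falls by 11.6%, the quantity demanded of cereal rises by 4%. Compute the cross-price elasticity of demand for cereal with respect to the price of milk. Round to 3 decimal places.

-0.345

ε = (%ΔQ of cereal) / (%ΔP of milk) = (4%) / (-11.6%) ≈ -0.345.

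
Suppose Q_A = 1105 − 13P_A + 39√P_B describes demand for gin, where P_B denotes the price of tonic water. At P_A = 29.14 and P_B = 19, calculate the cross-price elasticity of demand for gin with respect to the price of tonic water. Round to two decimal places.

0.09

At P_A = 29.14 and P_B = 19: Q_A = 896.177.
∂Q_A/∂P_B = 39/(2√P_B) = 39/(2√19) = 4.4736.
ε = (∂Q_A/∂P_B)(P_B/Q_A) = 4.4736 × (19/896.177) ≈ 0.09.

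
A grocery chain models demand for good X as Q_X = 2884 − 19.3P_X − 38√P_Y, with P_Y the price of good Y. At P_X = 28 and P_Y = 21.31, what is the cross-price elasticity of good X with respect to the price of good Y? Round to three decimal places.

At P_X = 28 and P_Y = 21.31: Q_X = 2168.182.
∂Q_X/∂P_Y = -38/(2√P_Y) = -38/(2√21.31) = -4.1159.
ε = (∂Q_X/∂P_Y)(P_Y/Q_X) = -4.1159 × (21.31/2168.182) ≈ -0.040.
ε < 0: complements.

-0.040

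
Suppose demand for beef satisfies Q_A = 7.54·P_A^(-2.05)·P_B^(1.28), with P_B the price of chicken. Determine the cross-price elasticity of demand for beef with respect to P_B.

1.28

In a log-linear (constant-elasticity) demand function, the coefficient on the exponent of P_B is the cross-price elasticity.
ε = 1.28. Positive, so beef and chicken are substitutes.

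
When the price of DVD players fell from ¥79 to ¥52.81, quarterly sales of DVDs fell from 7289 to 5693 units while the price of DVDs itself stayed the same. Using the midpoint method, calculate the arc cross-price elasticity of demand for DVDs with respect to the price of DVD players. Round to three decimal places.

ΔQ_A = 5693 − 7289 = -1596; ΔP_B = 52.81 − 79 = -26.19.
Midpoints: Q̄_A = 6491.0, P̄_B = 65.91.
ε = (ΔQ_A/Q̄_A)/(ΔP_B/P̄_B) = (-1596/6491.0)/(-26.19/65.91) ≈ 0.619.
ε > 0: DVDs and DVD players are substitutes.

0.619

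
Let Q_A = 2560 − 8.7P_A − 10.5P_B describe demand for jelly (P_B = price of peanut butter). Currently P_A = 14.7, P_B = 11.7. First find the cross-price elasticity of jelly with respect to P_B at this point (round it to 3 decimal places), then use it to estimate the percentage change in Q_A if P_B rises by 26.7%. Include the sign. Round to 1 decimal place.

-1.4%

At P_A = 14.7, P_B = 11.7: Q_A = 2309.26.
∂Q_A/∂P_B = -10.5.
ε = (∂Q_A/∂P_B)(P_B/Q_A) = -10.5000 × 11.7/2309.26 ≈ -0.053.
%ΔQ_A ≈ ε × %ΔP_B = -0.053 × (26.7%) = -1.4%.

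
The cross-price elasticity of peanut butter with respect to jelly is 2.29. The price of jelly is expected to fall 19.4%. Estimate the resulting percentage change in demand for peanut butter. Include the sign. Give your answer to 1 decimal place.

-44.4%

%ΔQ ≈ ε × %ΔP of jelly = 2.29 × (-19.4%) = -44.4%.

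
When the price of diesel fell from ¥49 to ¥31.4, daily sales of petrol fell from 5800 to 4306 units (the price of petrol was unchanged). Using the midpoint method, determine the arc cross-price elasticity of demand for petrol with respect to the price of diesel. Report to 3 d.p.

0.675

ΔQ_A = 4306 − 5800 = -1494; ΔP_B = 31.4 − 49 = -17.6.
Midpoints: Q̄_A = 5053.0, P̄_B = 40.20.
ε = (ΔQ_A/Q̄_A)/(ΔP_B/P̄_B) = (-1494/5053.0)/(-17.6/40.20) ≈ 0.675.
ε > 0: petrol and diesel are substitutes.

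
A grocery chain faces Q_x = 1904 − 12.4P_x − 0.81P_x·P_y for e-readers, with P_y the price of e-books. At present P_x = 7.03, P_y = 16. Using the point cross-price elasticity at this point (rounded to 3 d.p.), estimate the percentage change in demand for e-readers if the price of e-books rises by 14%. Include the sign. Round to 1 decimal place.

At P_x = 7.03, P_y = 16: Q_x = 1725.719.
∂Q_x/∂P_y = -0.81P_x = -5.6943.
ε = (∂Q_x/∂P_y)(P_y/Q_x) = -5.6943 × 16/1725.719 ≈ -0.053.
%ΔQ_x ≈ ε × %ΔP_y = -0.053 × (14%) = -0.7%.

-0.7%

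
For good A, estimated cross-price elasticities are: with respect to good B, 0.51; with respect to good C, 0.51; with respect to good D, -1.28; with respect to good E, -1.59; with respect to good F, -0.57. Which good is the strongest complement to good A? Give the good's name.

Complements have ε < 0. The most negative value is -1.59 (good E).

good E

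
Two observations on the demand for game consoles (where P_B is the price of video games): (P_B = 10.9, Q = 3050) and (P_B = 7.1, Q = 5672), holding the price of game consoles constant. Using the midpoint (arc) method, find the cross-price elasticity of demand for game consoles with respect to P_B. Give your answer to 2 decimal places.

-1.42

ΔQ_A = 5672 − 3050 = 2622; ΔP_B = 7.1 − 10.9 = -3.8.
Midpoints: Q̄_A = 4361.0, P̄_B = 9.00.
ε = (ΔQ_A/Q̄_A)/(ΔP_B/P̄_B) = (2622/4361.0)/(-3.8/9.00) ≈ -1.42.
ε < 0: game consoles and video games are complements.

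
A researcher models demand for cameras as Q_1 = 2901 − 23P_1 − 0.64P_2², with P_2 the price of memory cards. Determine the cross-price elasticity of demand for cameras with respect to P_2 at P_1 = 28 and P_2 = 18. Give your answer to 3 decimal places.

-0.202

At P_1 = 28 and P_2 = 18: Q_1 = 2049.64.
∂Q_1/∂P_2 = -1.28P_2 = -1.28(18) = -23.0400.
ε = (∂Q_1/∂P_2)(P_2/Q_1) = -23.0400 × (18/2049.64) ≈ -0.202.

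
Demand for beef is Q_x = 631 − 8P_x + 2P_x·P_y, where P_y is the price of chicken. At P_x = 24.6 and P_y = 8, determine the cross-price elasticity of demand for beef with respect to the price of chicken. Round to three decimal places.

At P_x = 24.6 and P_y = 8: Q_x = 827.8.
∂Q_x/∂P_y = 2P_x = 2(24.6) = 49.2000.
ε = (∂Q_x/∂P_y)(P_y/Q_x) = 49.2000 × (8/827.8) ≈ 0.475.

0.475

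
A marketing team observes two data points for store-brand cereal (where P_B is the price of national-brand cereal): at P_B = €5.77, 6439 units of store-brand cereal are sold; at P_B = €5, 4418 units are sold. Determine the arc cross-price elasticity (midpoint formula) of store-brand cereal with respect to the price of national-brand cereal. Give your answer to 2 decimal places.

2.60

ΔQ_A = 4418 − 6439 = -2021; ΔP_B = 5 − 5.77 = -0.77.
Midpoints: Q̄_A = 5428.5, P̄_B = 5.38.
ε = (ΔQ_A/Q̄_A)/(ΔP_B/P̄_B) = (-2021/5428.5)/(-0.77/5.38) ≈ 2.60.
ε > 0: store-brand cereal and national-brand cereal are substitutes.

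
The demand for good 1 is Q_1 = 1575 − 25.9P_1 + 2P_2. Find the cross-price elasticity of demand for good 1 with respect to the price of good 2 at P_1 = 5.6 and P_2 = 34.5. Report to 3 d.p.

At P_1 = 5.6 and P_2 = 34.5: Q_1 = 1498.96.
∂Q_1/∂P_2 = 2.
ε = (∂Q_1/∂P_2)(P_2/Q_1) = 2 × (34.5/1498.96) ≈ 0.046.
Since ε > 0, good 1 and good 2 are substitutes.

0.046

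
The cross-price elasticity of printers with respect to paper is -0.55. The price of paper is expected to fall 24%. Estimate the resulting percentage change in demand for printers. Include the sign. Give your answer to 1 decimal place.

13.2%

%ΔQ ≈ ε × %ΔP of paper = -0.55 × (-24%) = 13.2%.
Demand for printers rises by about 13.2%.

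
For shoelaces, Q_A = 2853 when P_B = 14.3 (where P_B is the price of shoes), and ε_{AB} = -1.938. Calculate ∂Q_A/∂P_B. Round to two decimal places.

-386.65

ε = (∂Q_A/∂P_B)·(P_B/Q_A) ⇒ ∂Q_A/∂P_B = ε·Q_A/P_B = -1.938 × 2853/14.3 ≈ -386.65.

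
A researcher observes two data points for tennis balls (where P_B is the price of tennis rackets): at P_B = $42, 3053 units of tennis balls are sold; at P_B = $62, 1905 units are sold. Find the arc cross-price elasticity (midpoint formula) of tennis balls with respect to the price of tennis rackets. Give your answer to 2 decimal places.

ΔQ_A = 1905 − 3053 = -1148; ΔP_B = 62 − 42 = 20.
Midpoints: Q̄_A = 2479.0, P̄_B = 52.00.
ε = (ΔQ_A/Q̄_A)/(ΔP_B/P̄_B) = (-1148/2479.0)/(20/52.00) ≈ -1.20.

-1.20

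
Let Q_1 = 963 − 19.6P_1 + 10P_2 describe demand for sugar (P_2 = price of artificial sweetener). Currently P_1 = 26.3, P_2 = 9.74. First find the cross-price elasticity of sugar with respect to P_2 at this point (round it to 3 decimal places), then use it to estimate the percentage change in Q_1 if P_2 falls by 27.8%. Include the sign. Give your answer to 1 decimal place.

At P_1 = 26.3, P_2 = 9.74: Q_1 = 544.92.
∂Q_1/∂P_2 = 10.
ε = (∂Q_1/∂P_2)(P_2/Q_1) = 10.0000 × 9.74/544.92 ≈ 0.179.
%ΔQ_1 ≈ ε × %ΔP_2 = 0.179 × (-27.8%) = -5.0%.

-5.0%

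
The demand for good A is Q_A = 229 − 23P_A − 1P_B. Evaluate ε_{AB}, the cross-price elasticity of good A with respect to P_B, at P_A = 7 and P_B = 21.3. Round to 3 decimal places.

At P_A = 7 and P_B = 21.3: Q_A = 46.7.
∂Q_A/∂P_B = -1.
ε = (∂Q_A/∂P_B)(P_B/Q_A) = -1 × (21.3/46.7) ≈ -0.456.
Since ε < 0, good A and good B are complements.

-0.456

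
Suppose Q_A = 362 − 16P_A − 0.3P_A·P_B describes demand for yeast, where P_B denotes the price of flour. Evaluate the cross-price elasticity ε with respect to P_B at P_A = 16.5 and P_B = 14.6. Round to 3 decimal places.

-2.809

At P_A = 16.5 and P_B = 14.6: Q_A = 25.73.
∂Q_A/∂P_B = -0.3P_A = -0.3(16.5) = -4.9500.
ε = (∂Q_A/∂P_B)(P_B/Q_A) = -4.9500 × (14.6/25.73) ≈ -2.809.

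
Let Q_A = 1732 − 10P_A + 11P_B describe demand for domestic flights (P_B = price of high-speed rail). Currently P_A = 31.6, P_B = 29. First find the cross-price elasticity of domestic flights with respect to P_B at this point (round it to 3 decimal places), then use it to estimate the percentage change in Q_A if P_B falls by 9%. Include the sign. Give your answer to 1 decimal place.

-1.7%

At P_A = 31.6, P_B = 29: Q_A = 1735.
∂Q_A/∂P_B = 11.
ε = (∂Q_A/∂P_B)(P_B/Q_A) = 11.0000 × 29/1735 ≈ 0.184.
%ΔQ_A ≈ ε × %ΔP_B = 0.184 × (-9%) = -1.7%.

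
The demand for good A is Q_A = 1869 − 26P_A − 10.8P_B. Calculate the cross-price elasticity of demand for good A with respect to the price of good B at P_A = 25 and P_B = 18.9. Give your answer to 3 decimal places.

-0.201

At P_A = 25 and P_B = 18.9: Q_A = 1014.88.
∂Q_A/∂P_B = -10.8.
ε = (∂Q_A/∂P_B)(P_B/Q_A) = -10.8 × (18.9/1014.88) ≈ -0.201.
Since ε < 0, good A and good B are complements.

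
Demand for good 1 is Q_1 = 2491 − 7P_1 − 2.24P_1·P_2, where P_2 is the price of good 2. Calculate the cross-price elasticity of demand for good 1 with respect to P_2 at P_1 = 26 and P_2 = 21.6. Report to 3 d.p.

At P_1 = 26 and P_2 = 21.6: Q_1 = 1051.016.
∂Q_1/∂P_2 = -2.24P_1 = -2.24(26) = -58.2400.
ε = (∂Q_1/∂P_2)(P_2/Q_1) = -58.2400 × (21.6/1051.016) ≈ -1.197.
ε < 0: complements.

-1.197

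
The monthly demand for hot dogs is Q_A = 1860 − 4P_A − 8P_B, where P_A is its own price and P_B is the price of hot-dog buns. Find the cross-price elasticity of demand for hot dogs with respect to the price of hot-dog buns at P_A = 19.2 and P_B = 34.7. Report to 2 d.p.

At P_A = 19.2 and P_B = 34.7: Q_A = 1505.6.
∂Q_A/∂P_B = -8.
ε = (∂Q_A/∂P_B)(P_B/Q_A) = -8 × (34.7/1505.6) ≈ -0.18.
Since ε < 0, hot dogs and hot-dog buns are complements.

-0.18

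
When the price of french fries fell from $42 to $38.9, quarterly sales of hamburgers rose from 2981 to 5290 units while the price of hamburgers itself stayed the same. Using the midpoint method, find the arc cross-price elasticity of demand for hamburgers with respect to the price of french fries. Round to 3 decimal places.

ΔQ_A = 5290 − 2981 = 2309; ΔP_B = 38.9 − 42 = -3.1.
Midpoints: Q̄_A = 4135.5, P̄_B = 40.45.
ε = (ΔQ_A/Q̄_A)/(ΔP_B/P̄_B) = (2309/4135.5)/(-3.1/40.45) ≈ -7.285.

-7.285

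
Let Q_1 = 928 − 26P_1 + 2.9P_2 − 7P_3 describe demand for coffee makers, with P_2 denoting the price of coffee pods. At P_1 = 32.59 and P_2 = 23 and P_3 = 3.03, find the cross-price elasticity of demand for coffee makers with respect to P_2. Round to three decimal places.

0.529

At P_1 = 32.59 and P_2 = 23 and P_3 = 3.03: Q_1 = 126.15.
∂Q_1/∂P_2 = 2.9.
ε = (∂Q_1/∂P_2)(P_2/Q_1) = 2.9 × (23/126.15) ≈ 0.529.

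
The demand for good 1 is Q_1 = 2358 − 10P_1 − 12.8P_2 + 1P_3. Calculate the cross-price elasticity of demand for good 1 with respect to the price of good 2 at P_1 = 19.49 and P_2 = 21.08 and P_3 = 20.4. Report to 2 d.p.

At P_1 = 19.49 and P_2 = 21.08 and P_3 = 20.4: Q_1 = 1913.676.
∂Q_1/∂P_2 = -12.8.
ε = (∂Q_1/∂P_2)(P_2/Q_1) = -12.8 × (21.08/1913.676) ≈ -0.14.
Since ε < 0, good 1 and good 2 are complements.

-0.14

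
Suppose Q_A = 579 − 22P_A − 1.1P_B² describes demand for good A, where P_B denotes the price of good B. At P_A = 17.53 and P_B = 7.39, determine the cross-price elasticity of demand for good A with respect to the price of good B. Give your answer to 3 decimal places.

-0.902

At P_A = 17.53 and P_B = 7.39: Q_A = 133.267.
∂Q_A/∂P_B = -2.2P_B = -2.2(7.39) = -16.2580.
ε = (∂Q_A/∂P_B)(P_B/Q_A) = -16.2580 × (7.39/133.267) ≈ -0.902.
ε < 0: complements.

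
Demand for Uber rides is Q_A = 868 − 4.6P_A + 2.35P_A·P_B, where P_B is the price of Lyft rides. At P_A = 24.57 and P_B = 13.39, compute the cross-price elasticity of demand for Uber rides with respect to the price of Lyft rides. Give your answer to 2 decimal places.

At P_A = 24.57 and P_B = 13.39: Q_A = 1528.110.
∂Q_A/∂P_B = 2.35P_A = 2.35(24.57) = 57.7395.
ε = (∂Q_A/∂P_B)(P_B/Q_A) = 57.7395 × (13.39/1528.110) ≈ 0.51.

0.51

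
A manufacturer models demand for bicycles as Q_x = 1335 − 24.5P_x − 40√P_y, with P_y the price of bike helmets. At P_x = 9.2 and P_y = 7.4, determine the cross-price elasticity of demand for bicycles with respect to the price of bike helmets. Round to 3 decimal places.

-0.054

At P_x = 9.2 and P_y = 7.4: Q_x = 1000.788.
∂Q_x/∂P_y = -40/(2√P_y) = -40/(2√7.4) = -7.3521.
ε = (∂Q_x/∂P_y)(P_y/Q_x) = -7.3521 × (7.4/1000.788) ≈ -0.054.
ε < 0: complements.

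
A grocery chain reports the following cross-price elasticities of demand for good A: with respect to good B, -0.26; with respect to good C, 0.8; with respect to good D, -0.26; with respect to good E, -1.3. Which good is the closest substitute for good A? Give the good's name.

Substitutes have ε > 0. Among the positive values, 0.8 (good C) is largest.

good C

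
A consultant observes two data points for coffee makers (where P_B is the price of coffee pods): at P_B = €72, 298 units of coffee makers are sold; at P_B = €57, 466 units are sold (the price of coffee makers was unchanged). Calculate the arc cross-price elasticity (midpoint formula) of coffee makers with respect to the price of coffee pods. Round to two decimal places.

ΔQ_A = 466 − 298 = 168; ΔP_B = 57 − 72 = -15.
Midpoints: Q̄_A = 382.0, P̄_B = 64.50.
ε = (ΔQ_A/Q̄_A)/(ΔP_B/P̄_B) = (168/382.0)/(-15/64.50) ≈ -1.89.

-1.89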